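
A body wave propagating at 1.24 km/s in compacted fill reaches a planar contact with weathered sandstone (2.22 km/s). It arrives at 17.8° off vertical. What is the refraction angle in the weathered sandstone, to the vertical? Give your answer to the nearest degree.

33°

sin θ₁/V₁ = sin θ₂/V₂ ⇒ sin θ₂ = 2.22·sin 17.8°/1.24 = 2.22·0.3057/1.24 = 0.5473.
θ₂ = arcsin 0.5473 = 33.18° from the normal.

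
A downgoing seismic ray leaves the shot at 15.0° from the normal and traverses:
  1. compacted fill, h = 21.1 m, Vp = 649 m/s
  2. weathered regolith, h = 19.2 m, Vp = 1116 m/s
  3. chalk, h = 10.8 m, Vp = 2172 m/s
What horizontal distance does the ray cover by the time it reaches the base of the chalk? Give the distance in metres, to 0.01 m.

33.92 m

Ray parameter p = sin 15.0° / 649 m/s = 3.9880e-04 s/m.
Layer 1: θ = 15.00°; offset = 21.1·tan 15.00° = 5.6537 m.
Layer 2: sin θ = p·1116 = 0.4451 → θ = 26.43°; offset = 19.2·tan 26.43° = 9.5422 m.
Layer 3: sin θ = p·2172 = 0.8662 → θ = 60.02°; offset = 10.8·tan 60.02° = 18.7201 m.
Σ offsets = 33.9160 m.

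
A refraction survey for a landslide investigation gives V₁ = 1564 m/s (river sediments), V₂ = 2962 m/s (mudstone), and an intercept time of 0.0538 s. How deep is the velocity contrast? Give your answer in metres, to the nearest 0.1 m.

θ_c = arcsin(1564/2962) = 31.87°; cos θ_c = 0.8492.
tᵢ = 2h cos θ_c/V₁ ⇒ h = tᵢ·V₁/(2 cos θ_c) = 0.0538·1564/(2·0.8492) = 49.54 m.

49.5 m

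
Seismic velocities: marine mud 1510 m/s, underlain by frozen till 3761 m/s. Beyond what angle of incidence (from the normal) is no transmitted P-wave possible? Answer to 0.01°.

23.67°

Critical incidence: sin θ_c = V₁/V₂ = 1510/3761 = 0.4015.
θ_c = arcsin 0.4015 = 23.67°.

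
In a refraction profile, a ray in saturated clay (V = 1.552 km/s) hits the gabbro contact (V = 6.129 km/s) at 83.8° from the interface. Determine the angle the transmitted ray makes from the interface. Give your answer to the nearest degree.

Convert to the normal: θ₁ = 90° − 83.8° = 6.2°.
Snell's law: sin θ₂ = (V₂/V₁)·sin θ₁ = (6.129/1.552)·sin 6.2° = 0.4265.
θ₂ = sin⁻¹(0.4265) = 25.25° (from vertical).
From the interface: 90° − 25.25° = 64.75°.

65°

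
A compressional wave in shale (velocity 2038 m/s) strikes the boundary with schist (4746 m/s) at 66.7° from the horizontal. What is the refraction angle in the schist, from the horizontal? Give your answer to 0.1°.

Convert to the normal: θ₁ = 90° − 66.7° = 23.3°.
sin θ₁/V₁ = sin θ₂/V₂ ⇒ sin θ₂ = 4746·sin 23.3°/2038 = 4746·0.3955/2038 = 0.9211.
θ₂ = arcsin 0.9211 = 67.09° from the normal.
From the interface: 90° − 67.09° = 22.91°.

22.9°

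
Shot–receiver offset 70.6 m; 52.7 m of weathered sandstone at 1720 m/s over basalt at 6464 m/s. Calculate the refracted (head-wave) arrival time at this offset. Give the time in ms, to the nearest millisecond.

θ_c = arcsin(V₁/V₂) = arcsin(1720/6464) = 15.43°, cos θ_c = 0.9639.
Intercept time tᵢ = 2h cos θ_c / V₁ = 2·52.7·0.9639/1720 = 0.05907 s.
t = x/V₂ + tᵢ = 70.6/6464 + 0.05907 = 0.06999 s.

70 ms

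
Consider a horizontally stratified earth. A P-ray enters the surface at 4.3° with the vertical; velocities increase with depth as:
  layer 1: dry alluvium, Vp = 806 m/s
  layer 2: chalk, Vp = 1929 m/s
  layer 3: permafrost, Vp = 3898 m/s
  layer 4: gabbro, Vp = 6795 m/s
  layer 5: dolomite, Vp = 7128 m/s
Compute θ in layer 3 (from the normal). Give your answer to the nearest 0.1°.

Ray parameter p = sin 4.3° / 806 = 9.3026e-05 s/m.
sin θ_3 = p·V_3 = 9.3026e-05 × 3898 = 0.3626.
θ_3 = 21.26° from the vertical.

21.3°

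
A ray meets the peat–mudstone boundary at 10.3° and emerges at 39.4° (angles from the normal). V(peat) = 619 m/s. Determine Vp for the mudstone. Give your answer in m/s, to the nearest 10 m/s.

sin 10.3° = 0.1788; sin 39.4° = 0.6347.
V₂ = V₁·(sin θ₂/sin θ₁) = 619·(0.6347/0.1788) = 2197.39 m/s.

2200 m/s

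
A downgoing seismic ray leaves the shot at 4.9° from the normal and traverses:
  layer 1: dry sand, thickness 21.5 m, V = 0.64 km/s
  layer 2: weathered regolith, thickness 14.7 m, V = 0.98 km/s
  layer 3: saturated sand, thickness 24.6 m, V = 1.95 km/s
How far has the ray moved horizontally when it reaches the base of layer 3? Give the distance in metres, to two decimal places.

10.41 m

p = sin θ₁/V₁ = sin 4.9°/0.64 = 1.3346e-01 s/km is conserved through the stack.
Layer 1: θ = 4.90°; offset = 21.5·tan 4.90° = 1.8432 m.
Layer 2: sin θ = p·0.98 = 0.1308 → θ = 7.52°; offset = 14.7·tan 7.52° = 1.9393 m.
Layer 3: sin θ = p·1.95 = 0.2603 → θ = 15.09°; offset = 24.6·tan 15.09° = 6.6308 m.
Summing the layer offsets gives 10.4133 m.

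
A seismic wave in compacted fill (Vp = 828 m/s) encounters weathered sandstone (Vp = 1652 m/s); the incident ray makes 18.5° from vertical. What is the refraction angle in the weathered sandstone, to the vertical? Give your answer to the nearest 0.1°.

39.3°

Snell's law: sin θ₂ = (V₂/V₁)·sin θ₁ = (1652/828)·sin 18.5° = 0.6331.
θ₂ = arcsin 0.6331 = 39.28° from the normal.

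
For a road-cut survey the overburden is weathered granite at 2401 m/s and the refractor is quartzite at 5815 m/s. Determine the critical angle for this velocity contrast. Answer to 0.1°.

24.4°

At critical incidence the refracted ray runs along the interface (θ₂ = 90°), so sin θ_c = V₁/V₂.
θ_c = arcsin(2401/5815) = arcsin 0.4129 = 24.39°.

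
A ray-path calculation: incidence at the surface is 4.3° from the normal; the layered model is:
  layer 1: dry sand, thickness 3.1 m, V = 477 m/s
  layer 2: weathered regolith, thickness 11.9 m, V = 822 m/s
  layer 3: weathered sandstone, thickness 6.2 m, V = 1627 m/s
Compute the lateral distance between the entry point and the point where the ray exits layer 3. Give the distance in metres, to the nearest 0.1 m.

3.4 m

p = sin θ₁/V₁ = sin 4.3°/477 = 1.5719e-04 s/m is conserved through the stack.
Layer 1: θ = 4.30°; offset = 3.1·tan 4.30° = 0.233 m.
Layer 2: sin θ = p·822 = 0.1292 → θ = 7.42°; offset = 11.9·tan 7.42° = 1.551 m.
Layer 3: sin θ = p·1627 = 0.2557 → θ = 14.82°; offset = 6.2·tan 14.82° = 1.640 m.
Σ offsets = 3.424 m.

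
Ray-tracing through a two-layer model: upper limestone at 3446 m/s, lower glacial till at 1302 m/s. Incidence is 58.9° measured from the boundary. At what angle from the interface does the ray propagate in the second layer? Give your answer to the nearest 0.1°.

Convert to the normal: θ₁ = 90° − 58.9° = 31.1°.
sin θ₁/V₁ = sin θ₂/V₂ ⇒ sin θ₂ = 1302·sin 31.1°/3446 = 1302·0.5165/3446 = 0.1952.
θ₂ = arcsin 0.1952 = 11.25° from the normal.
From the interface: 90° − 11.25° = 78.75°.

78.7°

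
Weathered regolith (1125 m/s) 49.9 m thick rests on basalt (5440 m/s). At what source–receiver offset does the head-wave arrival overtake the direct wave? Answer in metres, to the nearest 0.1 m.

123.1 m

θ_c = arcsin(1125/5440) = 11.93°, so cos θ_c = 0.9784 and tᵢ = 2h cos θ_c/V₁ = 0.0868 s.
At crossover x/V₁ = x/V₂ + tᵢ ⇒ x = tᵢ/(1/V₁ − 1/V₂) = 0.08679/(8.8889e-04 − 1.8382e-04) = 123.10 m.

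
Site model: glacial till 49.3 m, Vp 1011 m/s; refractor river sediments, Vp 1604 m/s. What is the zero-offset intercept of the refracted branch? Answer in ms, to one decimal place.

θ_c = arcsin(V₁/V₂) = arcsin(1011/1604) = 39.07°; cos θ_c = 0.7764.
tᵢ = 2h·cos θ_c / V₁ = 2·49.3·0.7764 / 1011 = 0.07572 s.

75.7 ms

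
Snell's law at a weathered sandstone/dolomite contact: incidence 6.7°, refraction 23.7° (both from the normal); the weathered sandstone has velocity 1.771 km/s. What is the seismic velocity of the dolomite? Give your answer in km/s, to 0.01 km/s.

6.10 km/s

Snell's law: sin 6.7°/V₁ = sin 23.7°/V₂.
V₂ = V₁·sin 23.7°/sin 6.7° = 1.771 × 3.4451 = 6.10 km/s.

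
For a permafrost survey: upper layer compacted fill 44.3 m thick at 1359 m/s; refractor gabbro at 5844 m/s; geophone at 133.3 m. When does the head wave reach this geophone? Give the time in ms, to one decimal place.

θ_c = arcsin(V₁/V₂) = arcsin(1359/5844) = 13.45°, cos θ_c = 0.9726.
Intercept time tᵢ = 2h cos θ_c / V₁ = 2·44.3·0.9726/1359 = 0.06341 s.
t = x/V₂ + tᵢ = 133.3/5844 + 0.06341 = 0.08622 s.

86.2 ms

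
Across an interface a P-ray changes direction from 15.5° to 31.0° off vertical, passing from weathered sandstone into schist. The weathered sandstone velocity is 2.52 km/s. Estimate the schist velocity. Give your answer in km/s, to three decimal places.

4.857 km/s

Snell's law: sin 15.5°/V₁ = sin 31.0°/V₂.
V₂ = V₁·sin 31.0°/sin 15.5° = 2.52 × 1.9273 = 4.857 km/s.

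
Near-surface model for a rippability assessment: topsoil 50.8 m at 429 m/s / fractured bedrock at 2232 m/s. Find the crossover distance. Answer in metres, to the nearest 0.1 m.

θ_c = arcsin(429/2232) = 11.08°, so cos θ_c = 0.9814 and tᵢ = 2h cos θ_c/V₁ = 0.2324 s.
At crossover x/V₁ = x/V₂ + tᵢ ⇒ x = tᵢ/(1/V₁ − 1/V₂) = 0.23241/(2.3310e-03 − 4.4803e-04) = 123.43 m.

123.4 m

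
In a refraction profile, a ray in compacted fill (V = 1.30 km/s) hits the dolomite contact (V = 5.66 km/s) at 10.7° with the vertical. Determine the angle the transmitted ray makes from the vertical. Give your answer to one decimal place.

53.9°

Snell's law: sin θ₂ = (V₂/V₁)·sin θ₁ = (5.66/1.30)·sin 10.7° = 0.8084.
θ₂ = sin⁻¹(0.8084) = 53.94° (from vertical).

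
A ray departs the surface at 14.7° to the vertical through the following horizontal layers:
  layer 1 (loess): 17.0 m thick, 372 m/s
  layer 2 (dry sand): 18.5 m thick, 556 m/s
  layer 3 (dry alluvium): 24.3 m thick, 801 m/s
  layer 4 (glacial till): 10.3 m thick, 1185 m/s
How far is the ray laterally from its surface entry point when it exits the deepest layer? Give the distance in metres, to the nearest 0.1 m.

42.0 m

Ray parameter p = sin 14.7° / 372 m/s = 6.8215e-04 s/m.
Layer 1: θ = 14.70°; offset = 17.0·tan 14.70° = 4.460 m.
Layer 2: sin θ = p·556 = 0.3793 → θ = 22.29°; offset = 18.5·tan 22.29° = 7.583 m.
Layer 3: sin θ = p·801 = 0.5464 → θ = 33.12°; offset = 24.3·tan 33.12° = 15.853 m.
Layer 4: sin θ = p·1185 = 0.8083 → θ = 53.93°; offset = 10.3·tan 53.93° = 14.143 m.
Summing the layer offsets gives 42.039 m.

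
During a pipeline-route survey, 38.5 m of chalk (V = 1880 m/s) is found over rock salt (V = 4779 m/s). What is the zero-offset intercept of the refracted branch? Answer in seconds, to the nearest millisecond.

θ_c = arcsin(V₁/V₂) = arcsin(1880/4779) = 23.17°; cos θ_c = 0.9194.
tᵢ = 2h·cos θ_c / V₁ = 2·38.5·0.9194 / 1880 = 0.03766 s.

0.038 s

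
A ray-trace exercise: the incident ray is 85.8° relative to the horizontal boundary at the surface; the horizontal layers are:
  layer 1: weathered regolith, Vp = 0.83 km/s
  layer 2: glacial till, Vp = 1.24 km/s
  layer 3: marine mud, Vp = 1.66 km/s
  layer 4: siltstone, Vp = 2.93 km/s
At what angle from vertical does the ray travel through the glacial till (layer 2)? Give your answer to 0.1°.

From the normal: θ₁ = 90° − 85.8° = 4.2°.
Ray parameter p = sin 4.2° / 0.83 = 8.8239e-02 s/km.
sin θ_2 = p·V_2 = 8.8239e-02 × 1.24 = 0.1094.
θ_2 = arcsin 0.1094 = 6.28°.

6.3°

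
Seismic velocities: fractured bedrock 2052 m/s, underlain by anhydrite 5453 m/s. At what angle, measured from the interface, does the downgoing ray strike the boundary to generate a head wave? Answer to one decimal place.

At critical incidence the refracted ray runs along the interface (θ₂ = 90°), so sin θ_c = V₁/V₂.
θ_c = arcsin(2052/5453) = arcsin 0.3763 = 22.11°.
Measured from the interface: 90° − 22.11° = 67.89°.

67.9°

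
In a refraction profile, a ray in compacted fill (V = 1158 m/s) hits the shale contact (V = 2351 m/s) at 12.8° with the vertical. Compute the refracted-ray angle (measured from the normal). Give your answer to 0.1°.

Snell's law: sin θ₂ = (V₂/V₁)·sin θ₁ = (2351/1158)·sin 12.8° = 0.4498.
θ₂ = sin⁻¹(0.4498) = 26.73° (from vertical).

26.7°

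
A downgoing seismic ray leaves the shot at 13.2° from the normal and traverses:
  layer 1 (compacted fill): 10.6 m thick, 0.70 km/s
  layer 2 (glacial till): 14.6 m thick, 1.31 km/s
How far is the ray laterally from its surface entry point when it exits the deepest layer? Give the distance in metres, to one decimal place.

9.4 m

Ray parameter p = sin 13.2° / 0.70 km/s = 3.2622e-01 s/km.
Layer 1: θ = 13.20°; offset = 10.6·tan 13.20° = 2.486 m.
Layer 2: sin θ = p·1.31 = 0.4273 → θ = 25.30°; offset = 14.6·tan 25.30° = 6.901 m.
Σ offsets = 9.387 m.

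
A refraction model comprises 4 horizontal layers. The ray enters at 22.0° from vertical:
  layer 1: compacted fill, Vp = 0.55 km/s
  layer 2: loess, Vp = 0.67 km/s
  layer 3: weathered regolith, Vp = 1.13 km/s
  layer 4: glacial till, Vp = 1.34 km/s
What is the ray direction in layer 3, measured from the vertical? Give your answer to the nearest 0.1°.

50.3°

Ray parameter p = sin 22.0° / 0.55 = 6.8110e-01 s/km.
sin θ_3 = p·V_3 = 6.8110e-01 × 1.13 = 0.7696.
θ_3 = 50.32° from the vertical.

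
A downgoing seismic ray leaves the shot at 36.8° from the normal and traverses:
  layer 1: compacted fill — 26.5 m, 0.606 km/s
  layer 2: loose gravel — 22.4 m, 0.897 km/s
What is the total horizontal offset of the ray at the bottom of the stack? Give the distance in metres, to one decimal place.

p = sin θ₁/V₁ = sin 36.8°/0.606 = 9.8849e-01 s/km is conserved through the stack.
Layer 1: θ = 36.80°; offset = 26.5·tan 36.80° = 19.825 m.
Layer 2: sin θ = p·0.897 = 0.8867 → θ = 62.46°; offset = 22.4·tan 62.46° = 42.953 m.
Total horizontal offset = 62.778 m.

62.8 m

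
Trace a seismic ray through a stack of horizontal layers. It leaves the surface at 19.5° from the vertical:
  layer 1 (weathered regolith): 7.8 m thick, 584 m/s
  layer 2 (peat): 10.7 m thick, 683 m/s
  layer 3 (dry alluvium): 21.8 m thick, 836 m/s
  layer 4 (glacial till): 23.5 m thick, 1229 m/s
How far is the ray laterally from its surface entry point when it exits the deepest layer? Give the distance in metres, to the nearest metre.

42 m

Apply Snell's law at each interface; in layer i the horizontal offset is hᵢ·tan θᵢ.
Layer 1: θ = 19.50°; offset = 7.8·tan 19.50° = 2.762 m.
Layer 2: sin θ = 683·sin 19.5°/584 = 0.3904, θ = 22.98°; offset = 10.7·tan 22.98° = 4.537 m.
Layer 3: sin θ = 836·sin 19.5°/584 = 0.4778, θ = 28.54°; offset = 21.8·tan 28.54° = 11.859 m.
Layer 4: sin θ = 1229·sin 19.5°/584 = 0.7025, θ = 44.63°; offset = 23.5·tan 44.63° = 23.195 m.
Summing the layer offsets gives 42.353 m.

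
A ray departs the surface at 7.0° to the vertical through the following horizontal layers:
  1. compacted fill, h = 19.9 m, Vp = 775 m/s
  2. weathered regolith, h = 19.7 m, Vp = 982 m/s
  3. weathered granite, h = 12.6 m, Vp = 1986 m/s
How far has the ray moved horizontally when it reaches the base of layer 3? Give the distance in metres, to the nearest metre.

10 m

Ray parameter p = sin 7.0° / 775 m/s = 1.5725e-04 s/m.
Layer 1: θ = 7.00°; offset = 19.9·tan 7.00° = 2.443 m.
Layer 2: sin θ = p·982 = 0.1544 → θ = 8.88°; offset = 19.7·tan 8.88° = 3.079 m.
Layer 3: sin θ = p·1986 = 0.3123 → θ = 18.20°; offset = 12.6·tan 18.20° = 4.142 m.
Σ offsets = 9.665 m.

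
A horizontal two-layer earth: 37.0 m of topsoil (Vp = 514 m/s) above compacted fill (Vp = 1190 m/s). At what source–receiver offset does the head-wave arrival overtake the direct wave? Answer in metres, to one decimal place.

117.5 m

θ_c = arcsin(514/1190) = 25.59°, so cos θ_c = 0.9019 and tᵢ = 2h cos θ_c/V₁ = 0.1298 s.
At crossover x/V₁ = x/V₂ + tᵢ ⇒ x = tᵢ/(1/V₁ − 1/V₂) = 0.12985/(1.9455e-03 − 8.4034e-04) = 117.49 m.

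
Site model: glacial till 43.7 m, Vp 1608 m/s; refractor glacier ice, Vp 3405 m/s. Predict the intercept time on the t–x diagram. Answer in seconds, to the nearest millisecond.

θ_c = arcsin(V₁/V₂) = arcsin(1608/3405) = 28.18°; cos θ_c = 0.8815.
tᵢ = 2h·cos θ_c / V₁ = 2·43.7·0.8815 / 1608 = 0.04791 s.

0.048 s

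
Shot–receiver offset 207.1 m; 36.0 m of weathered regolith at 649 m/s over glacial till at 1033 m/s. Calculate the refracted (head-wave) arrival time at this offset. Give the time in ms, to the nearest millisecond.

287 ms

θ_c = arcsin(V₁/V₂) = arcsin(649/1033) = 38.92°, cos θ_c = 0.7780.
Intercept time tᵢ = 2h cos θ_c / V₁ = 2·36.0·0.7780/649 = 0.08631 s.
t = x/V₂ + tᵢ = 207.1/1033 + 0.08631 = 0.28680 s.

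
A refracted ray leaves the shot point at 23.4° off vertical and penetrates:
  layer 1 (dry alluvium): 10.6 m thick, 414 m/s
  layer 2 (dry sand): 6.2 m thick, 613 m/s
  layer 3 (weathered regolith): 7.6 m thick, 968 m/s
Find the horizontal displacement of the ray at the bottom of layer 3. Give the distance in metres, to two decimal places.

Apply Snell's law at each interface; in layer i the horizontal offset is hᵢ·tan θᵢ.
Layer 1: θ = 23.40°; offset = 10.6·tan 23.40° = 4.5870 m.
Layer 2: sin θ = 613·sin 23.4°/414 = 0.5880, θ = 36.02°; offset = 6.2·tan 36.02° = 4.5076 m.
Layer 3: sin θ = 968·sin 23.4°/414 = 0.9286, θ = 68.22°; offset = 7.6·tan 68.22° = 19.0179 m.
Summing the layer offsets gives 28.1125 m.

28.11 m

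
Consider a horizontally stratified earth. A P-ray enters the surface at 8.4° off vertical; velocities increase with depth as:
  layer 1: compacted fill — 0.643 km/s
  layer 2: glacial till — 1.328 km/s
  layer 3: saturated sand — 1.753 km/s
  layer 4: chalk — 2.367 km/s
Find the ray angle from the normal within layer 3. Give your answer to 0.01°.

23.47°

Snell's law across each interface conserves sin θ / V, so sin θ_3 = V_3·sin θ₁/V₁.
sin θ_3 = 1.753 × sin 8.4° / 0.643 = 0.3983.
θ_3 = arcsin 0.3983 = 23.47°.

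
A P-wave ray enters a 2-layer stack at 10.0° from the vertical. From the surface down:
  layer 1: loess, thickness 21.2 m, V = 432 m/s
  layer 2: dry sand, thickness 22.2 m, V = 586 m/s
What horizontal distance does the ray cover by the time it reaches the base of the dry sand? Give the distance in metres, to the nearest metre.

9 m

p = sin θ₁/V₁ = sin 10.0°/432 = 4.0196e-04 s/m is conserved through the stack.
Layer 1: θ = 10.00°; offset = 21.2·tan 10.00° = 3.738 m.
Layer 2: sin θ = p·586 = 0.2356 → θ = 13.62°; offset = 22.2·tan 13.62° = 5.381 m.
Σ offsets = 9.119 m.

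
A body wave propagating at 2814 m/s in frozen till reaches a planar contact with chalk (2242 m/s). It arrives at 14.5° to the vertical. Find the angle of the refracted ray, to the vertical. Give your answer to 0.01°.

11.51°

Snell's law: sin θ₂ = (V₂/V₁)·sin θ₁ = (2242/2814)·sin 14.5° = 0.1995.
θ₂ = sin⁻¹(0.1995) = 11.51° (from vertical).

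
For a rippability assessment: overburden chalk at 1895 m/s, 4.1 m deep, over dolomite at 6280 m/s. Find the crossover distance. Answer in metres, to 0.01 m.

θ_c = arcsin(1895/6280) = 17.56°, so cos θ_c = 0.9534 and tᵢ = 2h cos θ_c/V₁ = 0.0041 s.
At crossover x/V₁ = x/V₂ + tᵢ ⇒ x = tᵢ/(1/V₁ − 1/V₂) = 0.00413/(5.2770e-04 − 1.5924e-04) = 11.20 m.

11.20 m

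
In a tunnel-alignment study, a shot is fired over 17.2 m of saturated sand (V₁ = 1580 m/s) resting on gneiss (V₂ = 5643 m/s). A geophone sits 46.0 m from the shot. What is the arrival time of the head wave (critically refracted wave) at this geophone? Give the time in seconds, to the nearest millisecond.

0.029 s

θ_c = arcsin(V₁/V₂) = arcsin(1580/5643) = 16.26°, cos θ_c = 0.9600.
Intercept time tᵢ = 2h cos θ_c / V₁ = 2·17.2·0.9600/1580 = 0.02090 s.
t = x/V₂ + tᵢ = 46.0/5643 + 0.02090 = 0.02905 s.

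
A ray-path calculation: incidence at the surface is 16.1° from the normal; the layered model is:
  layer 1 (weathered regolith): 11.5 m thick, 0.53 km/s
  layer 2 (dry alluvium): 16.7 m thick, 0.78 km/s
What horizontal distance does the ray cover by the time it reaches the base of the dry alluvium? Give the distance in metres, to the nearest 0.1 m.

Apply Snell's law at each interface; in layer i the horizontal offset is hᵢ·tan θᵢ.
Layer 1: θ = 16.10°; offset = 11.5·tan 16.10° = 3.319 m.
Layer 2: sin θ = 0.78·sin 16.1°/0.53 = 0.4081, θ = 24.09°; offset = 16.7·tan 24.09° = 7.466 m.
Total horizontal offset = 10.785 m.

10.8 m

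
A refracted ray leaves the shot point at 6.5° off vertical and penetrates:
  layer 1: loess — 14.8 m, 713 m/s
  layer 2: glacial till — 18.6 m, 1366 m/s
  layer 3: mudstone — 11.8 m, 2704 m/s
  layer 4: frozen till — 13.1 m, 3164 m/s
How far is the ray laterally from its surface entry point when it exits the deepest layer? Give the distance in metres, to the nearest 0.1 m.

19.0 m

Apply Snell's law at each interface; in layer i the horizontal offset is hᵢ·tan θᵢ.
Layer 1: θ = 6.50°; offset = 14.8·tan 6.50° = 1.686 m.
Layer 2: sin θ = 1366·sin 6.5°/713 = 0.2169, θ = 12.53°; offset = 18.6·tan 12.53° = 4.132 m.
Layer 3: sin θ = 2704·sin 6.5°/713 = 0.4293, θ = 25.42°; offset = 11.8·tan 25.42° = 5.609 m.
Layer 4: sin θ = 3164·sin 6.5°/713 = 0.5023, θ = 30.16°; offset = 13.1·tan 30.16° = 7.611 m.
Total horizontal offset = 19.038 m.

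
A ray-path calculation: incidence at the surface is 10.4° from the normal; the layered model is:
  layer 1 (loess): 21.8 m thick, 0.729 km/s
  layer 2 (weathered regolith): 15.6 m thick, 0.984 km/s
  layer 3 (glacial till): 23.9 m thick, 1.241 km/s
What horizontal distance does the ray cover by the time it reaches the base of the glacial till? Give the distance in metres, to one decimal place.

Ray parameter p = sin 10.4° / 0.729 km/s = 2.4763e-01 s/km.
Layer 1: θ = 10.40°; offset = 21.8·tan 10.40° = 4.001 m.
Layer 2: sin θ = p·0.984 = 0.2437 → θ = 14.10°; offset = 15.6·tan 14.10° = 3.919 m.
Layer 3: sin θ = p·1.241 = 0.3073 → θ = 17.90°; offset = 23.9·tan 17.90° = 7.718 m.
Σ offsets = 15.638 m.

15.6 m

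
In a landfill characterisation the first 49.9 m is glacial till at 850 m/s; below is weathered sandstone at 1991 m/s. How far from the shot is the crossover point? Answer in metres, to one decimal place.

157.5 m

x_cross = 2h·√((V₂+V₁)/(V₂−V₁)).
(V₂+V₁)/(V₂−V₁) = (1991+850)/(1991−850) = 2.4899; √ = 1.5779.
x_cross = 2·49.9·1.5779 = 157.48 m.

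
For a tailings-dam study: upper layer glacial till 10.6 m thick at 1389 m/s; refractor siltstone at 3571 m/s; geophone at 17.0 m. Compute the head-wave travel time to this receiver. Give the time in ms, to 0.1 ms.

18.8 ms

t = x/V₂ + 2h·√(V₂²−V₁²)/(V₁V₂).
√(V₂²−V₁²) = √(3571²−1389²) = 3289.8 m/s; delay term = 2·10.6·3289.8/(1389·3571) = 0.01406 s.
t = 17.0/3571 + 0.01406 = 0.01882 s.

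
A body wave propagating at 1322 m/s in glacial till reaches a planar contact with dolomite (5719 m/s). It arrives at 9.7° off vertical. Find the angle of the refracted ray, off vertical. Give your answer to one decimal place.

46.8°

Snell's law: sin θ₂ = (V₂/V₁)·sin θ₁ = (5719/1322)·sin 9.7° = 0.7289.
θ₂ = sin⁻¹(0.7289) = 46.79° (from vertical).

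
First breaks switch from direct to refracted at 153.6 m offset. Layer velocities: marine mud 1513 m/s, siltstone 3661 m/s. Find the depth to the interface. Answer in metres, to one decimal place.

x_cross = 2h·√((V₂+V₁)/(V₂−V₁)) → h = x_cross / (2·√((V₂+V₁)/(V₂−V₁))).
√((V₂+V₁)/(V₂−V₁)) = √((3661+1513)/(3661−1513)) = 1.5520.
h = 153.6 / (2·1.5520) = 49.48 m.

49.5 m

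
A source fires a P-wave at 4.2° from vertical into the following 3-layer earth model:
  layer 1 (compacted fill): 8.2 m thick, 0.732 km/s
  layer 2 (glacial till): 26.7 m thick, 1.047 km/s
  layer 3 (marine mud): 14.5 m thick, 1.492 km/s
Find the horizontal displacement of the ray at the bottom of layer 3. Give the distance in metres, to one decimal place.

p = sin θ₁/V₁ = sin 4.2°/0.732 = 1.0005e-01 s/km is conserved through the stack.
Layer 1: θ = 4.20°; offset = 8.2·tan 4.20° = 0.602 m.
Layer 2: sin θ = p·1.047 = 0.1048 → θ = 6.01°; offset = 26.7·tan 6.01° = 2.812 m.
Layer 3: sin θ = p·1.492 = 0.1493 → θ = 8.59°; offset = 14.5·tan 8.59° = 2.189 m.
Σ offsets = 5.604 m.

5.6 m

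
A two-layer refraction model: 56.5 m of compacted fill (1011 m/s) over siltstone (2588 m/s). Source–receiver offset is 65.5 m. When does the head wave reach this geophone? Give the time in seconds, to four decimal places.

0.1282 s

t = x/V₂ + 2h·√(V₂²−V₁²)/(V₁V₂).
√(V₂²−V₁²) = √(2588²−1011²) = 2382.4 m/s; delay term = 2·56.5·2382.4/(1011·2588) = 0.10289 s.
t = 65.5/2588 + 0.10289 = 0.12820 s.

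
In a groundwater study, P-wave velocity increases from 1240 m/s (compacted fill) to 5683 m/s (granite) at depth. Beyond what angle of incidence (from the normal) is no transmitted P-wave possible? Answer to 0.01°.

12.60°

At critical incidence the refracted ray runs along the interface (θ₂ = 90°), so sin θ_c = V₁/V₂.
θ_c = arcsin(1240/5683) = arcsin 0.2182 = 12.60°.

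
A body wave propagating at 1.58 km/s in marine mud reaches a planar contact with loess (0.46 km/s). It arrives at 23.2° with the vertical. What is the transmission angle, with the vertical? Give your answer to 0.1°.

Snell's law: sin θ₂ = (V₂/V₁)·sin θ₁ = (0.46/1.58)·sin 23.2° = 0.1147.
θ₂ = sin⁻¹(0.1147) = 6.59° (from vertical).

6.6°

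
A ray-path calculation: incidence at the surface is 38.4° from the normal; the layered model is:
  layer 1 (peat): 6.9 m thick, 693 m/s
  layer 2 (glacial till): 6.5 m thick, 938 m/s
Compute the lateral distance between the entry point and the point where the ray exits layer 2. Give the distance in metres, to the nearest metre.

Apply Snell's law at each interface; in layer i the horizontal offset is hᵢ·tan θᵢ.
Layer 1: θ = 38.40°; offset = 6.9·tan 38.40° = 5.469 m.
Layer 2: sin θ = 938·sin 38.4°/693 = 0.8407, θ = 57.22°; offset = 6.5·tan 57.22° = 10.093 m.
Σ offsets = 15.562 m.

16 m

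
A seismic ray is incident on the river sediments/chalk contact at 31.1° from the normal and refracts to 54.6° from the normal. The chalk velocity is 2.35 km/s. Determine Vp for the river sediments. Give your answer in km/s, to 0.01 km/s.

1.49 km/s

Snell's law: sin 31.1°/V₁ = sin 54.6°/V₂.
V₁ = V₂·sin 31.1°/sin 54.6° = 2.35 × 0.6337 = 1.49 km/s.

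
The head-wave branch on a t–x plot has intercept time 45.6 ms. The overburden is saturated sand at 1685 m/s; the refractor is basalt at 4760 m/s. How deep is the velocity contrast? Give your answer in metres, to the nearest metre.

h = tᵢ·V₁·V₂ / (2·√(V₂²−V₁²)).
√(V₂²−V₁²) = √(4760² − 1685²) = 4451.8 m/s.
h = 0.0456 s × 1685 × 4760 / (2 × 4451.8) = 41.08 m.

41 m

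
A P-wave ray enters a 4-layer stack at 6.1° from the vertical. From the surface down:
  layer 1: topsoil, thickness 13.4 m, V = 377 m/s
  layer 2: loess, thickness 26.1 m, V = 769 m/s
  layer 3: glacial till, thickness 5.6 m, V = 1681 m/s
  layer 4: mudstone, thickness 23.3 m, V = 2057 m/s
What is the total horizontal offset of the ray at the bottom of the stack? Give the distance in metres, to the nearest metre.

27 m

Ray parameter p = sin 6.1° / 377 m/s = 2.8187e-04 s/m.
Layer 1: θ = 6.10°; offset = 13.4·tan 6.10° = 1.432 m.
Layer 2: sin θ = p·769 = 0.2168 → θ = 12.52°; offset = 26.1·tan 12.52° = 5.795 m.
Layer 3: sin θ = p·1681 = 0.4738 → θ = 28.28°; offset = 5.6·tan 28.28° = 3.013 m.
Layer 4: sin θ = p·2057 = 0.5798 → θ = 35.44°; offset = 23.3·tan 35.44° = 16.581 m.
Σ offsets = 26.821 m.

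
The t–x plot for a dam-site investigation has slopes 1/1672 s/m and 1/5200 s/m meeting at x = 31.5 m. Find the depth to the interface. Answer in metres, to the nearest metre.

11 m

x_cross = 2h·√((V₂+V₁)/(V₂−V₁)) → h = x_cross / (2·√((V₂+V₁)/(V₂−V₁))).
√((V₂+V₁)/(V₂−V₁)) = √((5200+1672)/(5200−1672)) = 1.3957.
h = 31.5 / (2·1.3957) = 11.29 m.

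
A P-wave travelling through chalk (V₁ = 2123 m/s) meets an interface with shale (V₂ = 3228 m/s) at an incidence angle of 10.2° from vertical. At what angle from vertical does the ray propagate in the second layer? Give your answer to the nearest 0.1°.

sin θ₁/V₁ = sin θ₂/V₂ ⇒ sin θ₂ = 3228·sin 10.2°/2123 = 3228·0.1771/2123 = 0.2693.
θ₂ = arcsin 0.2693 = 15.62° from the normal.

15.6°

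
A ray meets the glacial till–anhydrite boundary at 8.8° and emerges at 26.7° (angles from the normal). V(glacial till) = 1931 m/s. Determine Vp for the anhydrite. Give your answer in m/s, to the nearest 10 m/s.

5670 m/s

sin 8.8° = 0.1530; sin 26.7° = 0.4493.
V₂ = V₁·(sin θ₂/sin θ₁) = 1931·(0.4493/0.1530) = 5671.34 m/s.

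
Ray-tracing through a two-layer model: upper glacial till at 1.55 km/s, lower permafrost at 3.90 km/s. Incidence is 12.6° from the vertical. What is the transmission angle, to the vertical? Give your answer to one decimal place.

Snell's law: sin θ₂ = (V₂/V₁)·sin θ₁ = (3.90/1.55)·sin 12.6° = 0.5489.
θ₂ = sin⁻¹(0.5489) = 33.29° (from vertical).

33.3°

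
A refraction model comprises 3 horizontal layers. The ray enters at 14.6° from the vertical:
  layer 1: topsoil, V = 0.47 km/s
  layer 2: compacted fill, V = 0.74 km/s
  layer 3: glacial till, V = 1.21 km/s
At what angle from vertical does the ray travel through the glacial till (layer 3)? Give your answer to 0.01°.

Ray parameter p = sin 14.6° / 0.47 = 5.3632e-01 s/km.
sin θ_3 = p·V_3 = 5.3632e-01 × 1.21 = 0.6489.
θ_3 = 40.46° from the vertical.

40.46°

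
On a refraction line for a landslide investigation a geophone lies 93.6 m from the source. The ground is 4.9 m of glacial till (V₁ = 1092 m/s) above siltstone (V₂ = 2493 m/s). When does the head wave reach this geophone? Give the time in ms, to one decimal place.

t = x/V₂ + 2h·√(V₂²−V₁²)/(V₁V₂).
√(V₂²−V₁²) = √(2493²−1092²) = 2241.1 m/s; delay term = 2·4.9·2241.1/(1092·2493) = 0.00807 s.
t = 93.6/2493 + 0.00807 = 0.04561 s.

45.6 ms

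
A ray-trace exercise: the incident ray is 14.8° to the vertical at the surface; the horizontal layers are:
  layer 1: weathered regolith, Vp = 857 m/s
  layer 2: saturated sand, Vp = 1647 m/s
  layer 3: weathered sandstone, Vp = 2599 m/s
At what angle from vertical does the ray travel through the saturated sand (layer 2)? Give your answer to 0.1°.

29.4°

Ray parameter p = sin 14.8° / 857 = 2.9807e-04 s/m.
sin θ_2 = p·V_2 = 2.9807e-04 × 1647 = 0.4909.
θ_2 = arcsin 0.4909 = 29.40°.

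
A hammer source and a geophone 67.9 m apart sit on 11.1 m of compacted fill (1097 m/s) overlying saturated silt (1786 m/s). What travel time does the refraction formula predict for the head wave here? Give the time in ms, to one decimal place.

54.0 ms

t = x/V₂ + 2h·√(V₂²−V₁²)/(V₁V₂).
√(V₂²−V₁²) = √(1786²−1097²) = 1409.4 m/s; delay term = 2·11.1·1409.4/(1097·1786) = 0.01597 s.
t = 67.9/1786 + 0.01597 = 0.05399 s.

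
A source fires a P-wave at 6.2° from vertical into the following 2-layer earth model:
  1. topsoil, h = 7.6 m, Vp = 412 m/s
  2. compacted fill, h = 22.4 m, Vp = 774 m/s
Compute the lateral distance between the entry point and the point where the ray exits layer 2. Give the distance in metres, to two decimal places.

5.47 m

p = sin θ₁/V₁ = sin 6.2°/412 = 2.6213e-04 s/m is conserved through the stack.
Layer 1: θ = 6.20°; offset = 7.6·tan 6.20° = 0.8256 m.
Layer 2: sin θ = p·774 = 0.2029 → θ = 11.71°; offset = 22.4·tan 11.71° = 4.6413 m.
Total horizontal offset = 5.4669 m.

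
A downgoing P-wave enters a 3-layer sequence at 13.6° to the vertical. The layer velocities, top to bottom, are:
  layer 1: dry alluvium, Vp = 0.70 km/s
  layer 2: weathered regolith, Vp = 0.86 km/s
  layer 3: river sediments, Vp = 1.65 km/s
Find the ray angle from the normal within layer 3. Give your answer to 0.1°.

Ray parameter p = sin 13.6° / 0.70 = 3.3592e-01 s/km.
sin θ_3 = p·V_3 = 3.3592e-01 × 1.65 = 0.5543.
θ_3 = arcsin 0.5543 = 33.66°.

33.7°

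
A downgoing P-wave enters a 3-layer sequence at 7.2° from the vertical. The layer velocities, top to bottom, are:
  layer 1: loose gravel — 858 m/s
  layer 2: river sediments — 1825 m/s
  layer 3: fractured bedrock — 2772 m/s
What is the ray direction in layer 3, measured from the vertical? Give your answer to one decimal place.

Ray parameter p = sin 7.2° / 858 = 1.4608e-04 s/m.
sin θ_3 = p·V_3 = 1.4608e-04 × 2772 = 0.4049.
θ_3 = 23.89° from the vertical.

23.9°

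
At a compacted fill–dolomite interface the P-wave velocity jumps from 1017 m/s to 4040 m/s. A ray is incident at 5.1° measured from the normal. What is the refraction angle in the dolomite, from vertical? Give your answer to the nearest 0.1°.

20.7°

sin θ₁/V₁ = sin θ₂/V₂ ⇒ sin θ₂ = 4040·sin 5.1°/1017 = 4040·0.0889/1017 = 0.3531.
θ₂ = sin⁻¹(0.3531) = 20.68° (from vertical).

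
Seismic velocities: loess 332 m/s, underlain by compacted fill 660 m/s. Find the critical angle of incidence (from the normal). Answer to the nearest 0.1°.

Critical incidence: sin θ_c = V₁/V₂ = 332/660 = 0.5030.
θ_c = arcsin 0.5030 = 30.20°.

30.2°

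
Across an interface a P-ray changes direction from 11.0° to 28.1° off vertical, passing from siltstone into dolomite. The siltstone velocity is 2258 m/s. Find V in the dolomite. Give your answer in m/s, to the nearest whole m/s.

5574 m/s

Snell's law: sin 11.0°/V₁ = sin 28.1°/V₂.
V₂ = V₁·sin 28.1°/sin 11.0° = 2258 × 2.4685 = 5573.87 m/s.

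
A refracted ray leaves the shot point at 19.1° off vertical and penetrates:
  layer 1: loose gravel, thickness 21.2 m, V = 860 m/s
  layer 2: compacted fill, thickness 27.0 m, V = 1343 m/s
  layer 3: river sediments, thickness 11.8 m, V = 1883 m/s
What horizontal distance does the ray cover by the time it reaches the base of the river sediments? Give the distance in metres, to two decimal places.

p = sin θ₁/V₁ = sin 19.1°/860 = 3.8049e-04 s/m is conserved through the stack.
Layer 1: θ = 19.10°; offset = 21.2·tan 19.10° = 7.3412 m.
Layer 2: sin θ = p·1343 = 0.5110 → θ = 30.73°; offset = 27.0·tan 30.73° = 16.0505 m.
Layer 3: sin θ = p·1883 = 0.7165 → θ = 45.76°; offset = 11.8·tan 45.76° = 12.1184 m.
Σ offsets = 35.5100 m.

35.51 m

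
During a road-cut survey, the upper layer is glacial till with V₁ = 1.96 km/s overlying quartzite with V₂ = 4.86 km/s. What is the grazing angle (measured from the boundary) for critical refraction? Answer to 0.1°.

Critical incidence: sin θ_c = V₁/V₂ = 1.96/4.86 = 0.4033.
θ_c = arcsin 0.4033 = 23.78°.
Measured from the interface: 90° − 23.78° = 66.22°.

66.2°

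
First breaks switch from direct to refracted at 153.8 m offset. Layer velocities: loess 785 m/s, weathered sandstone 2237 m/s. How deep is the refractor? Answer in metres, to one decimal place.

h = (x_cross/2)·√((V₂−V₁)/(V₂+V₁)).
(V₂−V₁)/(V₂+V₁) = (2237−785)/(2237+785) = 0.4805; √ = 0.6932.
h = (153.8/2)·0.6932 = 53.30 m.

53.3 m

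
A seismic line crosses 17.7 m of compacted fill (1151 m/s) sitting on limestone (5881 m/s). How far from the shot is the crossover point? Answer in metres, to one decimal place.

43.2 m

θ_c = arcsin(1151/5881) = 11.29°, so cos θ_c = 0.9807 and tᵢ = 2h cos θ_c/V₁ = 0.0302 s.
At crossover x/V₁ = x/V₂ + tᵢ ⇒ x = tᵢ/(1/V₁ − 1/V₂) = 0.03016/(8.6881e-04 − 1.7004e-04) = 43.16 m.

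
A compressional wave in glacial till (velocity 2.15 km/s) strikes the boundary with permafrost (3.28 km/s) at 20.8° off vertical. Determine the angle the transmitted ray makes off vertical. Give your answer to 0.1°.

32.8°

sin θ₁/V₁ = sin θ₂/V₂ ⇒ sin θ₂ = 3.28·sin 20.8°/2.15 = 3.28·0.3551/2.15 = 0.5417.
θ₂ = sin⁻¹(0.5417) = 32.80° (from vertical).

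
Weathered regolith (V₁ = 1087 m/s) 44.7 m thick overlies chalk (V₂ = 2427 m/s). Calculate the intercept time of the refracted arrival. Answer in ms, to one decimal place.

73.5 ms

tᵢ = 2h·√(V₂²−V₁²)/(V₁V₂).
√(V₂²−V₁²) = √(2427²−1087²) = 2170.0 m/s.
tᵢ = 2·44.7·2170.0/(1087·2427) = 0.07353 s.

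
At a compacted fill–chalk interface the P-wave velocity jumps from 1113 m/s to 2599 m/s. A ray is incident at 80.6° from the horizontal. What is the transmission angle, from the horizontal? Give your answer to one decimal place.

Angle from the normal: 90° − 80.6° = 9.4°.
Snell's law: sin θ₂ = (V₂/V₁)·sin θ₁ = (2599/1113)·sin 9.4° = 0.3814.
θ₂ = arcsin 0.3814 = 22.42° from the normal.
From the interface: 90° − 22.42° = 67.58°.

67.6°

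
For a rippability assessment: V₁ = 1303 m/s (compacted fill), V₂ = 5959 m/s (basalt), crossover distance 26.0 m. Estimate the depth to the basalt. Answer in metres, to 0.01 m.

x_cross = 2h·√((V₂+V₁)/(V₂−V₁)) → h = x_cross / (2·√((V₂+V₁)/(V₂−V₁))).
√((V₂+V₁)/(V₂−V₁)) = √((5959+1303)/(5959−1303)) = 1.2489.
h = 26.0 / (2·1.2489) = 10.41 m.

10.41 m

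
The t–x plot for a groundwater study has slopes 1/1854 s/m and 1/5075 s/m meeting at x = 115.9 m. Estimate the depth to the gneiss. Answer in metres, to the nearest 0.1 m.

h = (x_cross/2)·√((V₂−V₁)/(V₂+V₁)).
(V₂−V₁)/(V₂+V₁) = (5075−1854)/(5075+1854) = 0.4649; √ = 0.6818.
h = (115.9/2)·0.6818 = 39.51 m.

39.5 m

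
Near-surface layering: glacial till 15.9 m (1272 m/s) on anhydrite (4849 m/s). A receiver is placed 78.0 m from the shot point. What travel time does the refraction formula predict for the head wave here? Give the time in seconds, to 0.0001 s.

0.0402 s

t = x/V₂ + 2h·√(V₂²−V₁²)/(V₁V₂).
√(V₂²−V₁²) = √(4849²−1272²) = 4679.2 m/s; delay term = 2·15.9·4679.2/(1272·4849) = 0.02412 s.
t = 78.0/4849 + 0.02412 = 0.04021 s.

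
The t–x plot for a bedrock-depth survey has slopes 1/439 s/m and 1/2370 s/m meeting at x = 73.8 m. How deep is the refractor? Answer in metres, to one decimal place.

30.6 m

x_cross = 2h·√((V₂+V₁)/(V₂−V₁)) → h = x_cross / (2·√((V₂+V₁)/(V₂−V₁))).
√((V₂+V₁)/(V₂−V₁)) = √((2370+439)/(2370−439)) = 1.2061.
h = 73.8 / (2·1.2061) = 30.59 m.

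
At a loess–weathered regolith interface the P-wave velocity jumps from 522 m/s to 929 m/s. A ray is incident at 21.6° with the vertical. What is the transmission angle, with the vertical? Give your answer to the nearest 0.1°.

sin θ₁/V₁ = sin θ₂/V₂ ⇒ sin θ₂ = 929·sin 21.6°/522 = 929·0.3681/522 = 0.6551.
θ₂ = arcsin 0.6551 = 40.93° from the normal.

40.9°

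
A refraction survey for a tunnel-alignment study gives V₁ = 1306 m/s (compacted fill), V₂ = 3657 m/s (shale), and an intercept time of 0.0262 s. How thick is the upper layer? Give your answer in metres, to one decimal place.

18.3 m

θ_c = arcsin(1306/3657) = 20.92°; cos θ_c = 0.9341.
tᵢ = 2h cos θ_c/V₁ ⇒ h = tᵢ·V₁/(2 cos θ_c) = 0.0262·1306/(2·0.9341) = 18.32 m.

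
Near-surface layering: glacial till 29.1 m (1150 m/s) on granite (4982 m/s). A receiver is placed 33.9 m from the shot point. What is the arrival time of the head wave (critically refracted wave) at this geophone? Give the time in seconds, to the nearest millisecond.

0.056 s

t = x/V₂ + 2h·√(V₂²−V₁²)/(V₁V₂).
√(V₂²−V₁²) = √(4982²−1150²) = 4847.5 m/s; delay term = 2·29.1·4847.5/(1150·4982) = 0.04924 s.
t = 33.9/4982 + 0.04924 = 0.05605 s.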